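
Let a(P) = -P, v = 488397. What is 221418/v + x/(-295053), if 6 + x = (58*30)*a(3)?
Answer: 7542489764/16011444449 ≈ 0.47107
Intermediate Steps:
x = -5226 (x = -6 + (58*30)*(-1*3) = -6 + 1740*(-3) = -6 - 5220 = -5226)
221418/v + x/(-295053) = 221418/488397 - 5226/(-295053) = 221418*(1/488397) - 5226*(-1/295053) = 73806/162799 + 1742/98351 = 7542489764/16011444449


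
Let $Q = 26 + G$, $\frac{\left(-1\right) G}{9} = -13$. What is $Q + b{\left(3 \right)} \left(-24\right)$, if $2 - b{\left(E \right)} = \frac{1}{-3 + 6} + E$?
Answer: $175$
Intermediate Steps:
$G = 117$ ($G = \left(-9\right) \left(-13\right) = 117$)
$Q = 143$ ($Q = 26 + 117 = 143$)
$b{\left(E \right)} = \frac{5}{3} - E$ ($b{\left(E \right)} = 2 - \left(\frac{1}{-3 + 6} + E\right) = 2 - \left(\frac{1}{3} + E\right) = \frac{5}{3} - E$)
$Q + b{\left(3 \right)} \left(-24\right) = 143 + \left(\frac{5}{3} - 3\right) \left(-24\right) = 143 - -32 = 143 + 32 = 175$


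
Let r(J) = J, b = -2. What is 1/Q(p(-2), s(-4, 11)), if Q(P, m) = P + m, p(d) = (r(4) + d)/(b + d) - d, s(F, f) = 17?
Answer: 2/37 ≈ 0.054054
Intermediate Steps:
p(d) = -d + (4 + d)/(-2 + d) (p(d) = (4 + d)/(-2 + d) - d = -d + (4 + d)/(-2 + d))
1/Q(p(-2), s(-4, 11)) = 1/((4 - 1*(-2)**2 + 3*(-2))/(-2 - 2) + 17) = 1/((4 - 1*4 - 6)/(-4) + 17) = 1/(-(4 - 4 - 6)/4 + 17) = 1/(-1/4*(-6) + 17) = 1/(3/2 + 17) = 1/(37/2) = 2/37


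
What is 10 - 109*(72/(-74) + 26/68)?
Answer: 93567/1258 ≈ 74.378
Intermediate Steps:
10 - 109*(72/(-74) + 26/68) = 10 - 109*(72*(-1/74) + 26*(1/68)) = 10 - 109*(-36/37 + 13/34) = 10 - 109*(-743/1258) = 10 + 80987/1258 = 93567/1258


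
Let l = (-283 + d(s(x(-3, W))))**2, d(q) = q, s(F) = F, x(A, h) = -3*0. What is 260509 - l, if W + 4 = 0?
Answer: 180420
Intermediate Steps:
W = -4 (W = -4 + 0 = -4)
x(A, h) = 0
l = 80089 (l = (-283 + 0)**2 = (-283)**2 = 80089)
260509 - l = 260509 - 1*80089 = 260509 - 80089 = 180420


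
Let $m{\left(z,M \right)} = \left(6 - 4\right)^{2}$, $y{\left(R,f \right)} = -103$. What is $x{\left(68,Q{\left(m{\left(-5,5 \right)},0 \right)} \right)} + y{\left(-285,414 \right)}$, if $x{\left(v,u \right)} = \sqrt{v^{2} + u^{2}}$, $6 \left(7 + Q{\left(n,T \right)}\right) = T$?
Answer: $-103 + \sqrt{4673} \approx -34.641$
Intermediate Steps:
$m{\left(z,M \right)} = 4$ ($m{\left(z,M \right)} = 2^{2} = 4$)
$Q{\left(n,T \right)} = -7 + \frac{T}{6}$
$x{\left(v,u \right)} = \sqrt{u^{2} + v^{2}}$
$x{\left(68,Q{\left(m{\left(-5,5 \right)},0 \right)} \right)} + y{\left(-285,414 \right)} = \sqrt{\left(-7 + \frac{1}{6} \cdot 0\right)^{2} + 68^{2}} - 103 = \sqrt{\left(-7 + 0\right)^{2} + 4624} - 103 = \sqrt{\left(-7\right)^{2} + 4624} - 103 = \sqrt{49 + 4624} - 103 = \sqrt{4673} - 103 = -103 + \sqrt{4673}$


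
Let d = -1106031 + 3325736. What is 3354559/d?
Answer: 3354559/2219705 ≈ 1.5113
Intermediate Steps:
d = 2219705
3354559/d = 3354559/2219705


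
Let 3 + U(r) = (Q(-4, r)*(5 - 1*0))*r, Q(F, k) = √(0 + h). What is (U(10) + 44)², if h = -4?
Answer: -8319 + 8200*I ≈ -8319.0 + 8200.0*I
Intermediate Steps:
Q(F, k) = 2*I (Q(F, k) = √(0 - 4) = √(-4) = 2*I)
U(r) = -3 + 10*I*r (U(r) = -3 + ((2*I)*(5 - 1*0))*r = -3 + ((2*I)*(5 + 0))*r = -3 + ((2*I)*5)*r = -3 + (10*I)*r = -3 + 10*I*r)
(U(10) + 44)² = ((-3 + 10*I*10) + 44)² = ((-3 + 100*I) + 44)² = (41 + 100*I)²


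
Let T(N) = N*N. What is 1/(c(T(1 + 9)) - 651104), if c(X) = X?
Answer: -1/651004 ≈ -1.5361e-6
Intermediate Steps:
T(N) = N²
1/(c(T(1 + 9)) - 651104) = 1/((1 + 9)² - 651104) = 1/(10² - 651104) = 1/(100 - 651104) = 1/(-651004) = -1/651004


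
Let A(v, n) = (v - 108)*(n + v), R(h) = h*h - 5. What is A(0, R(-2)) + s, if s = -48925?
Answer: -48817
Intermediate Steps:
R(h) = -5 + h**2 (R(h) = h**2 - 5 = -5 + h**2)
A(v, n) = (-108 + v)*(n + v)
A(0, R(-2)) + s = (0**2 - 108*(-5 + (-2)**2) - 108*0 + (-5 + (-2)**2)*0) - 48925 = (0 - 108*(-5 + 4) + 0 + (-5 + 4)*0) - 48925 = (0 - 108*(-1) + 0 - 1*0) - 48925 = (0 + 108 + 0 + 0) - 48925 = 108 - 48925 = -48817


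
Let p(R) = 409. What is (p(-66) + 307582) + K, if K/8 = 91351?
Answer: 1038799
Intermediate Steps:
K = 730808 (K = 8*91351 = 730808)
(p(-66) + 307582) + K = (409 + 307582) + 730808 = 307991 + 730808 = 1038799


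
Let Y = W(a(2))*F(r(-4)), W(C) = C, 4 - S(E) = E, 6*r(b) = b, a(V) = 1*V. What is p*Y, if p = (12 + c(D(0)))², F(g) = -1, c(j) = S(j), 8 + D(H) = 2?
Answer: -968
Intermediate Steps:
D(H) = -6 (D(H) = -8 + 2 = -6)
a(V) = V
r(b) = b/6
S(E) = 4 - E
c(j) = 4 - j
Y = -2 (Y = 2*(-1) = -2)
p = 484 (p = (12 + (4 - 1*(-6)))² = (12 + (4 + 6))² = (12 + 10)² = 22² = 484)
p*Y = 484*(-2) = -968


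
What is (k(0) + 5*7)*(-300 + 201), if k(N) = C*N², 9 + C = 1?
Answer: -3465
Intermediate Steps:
C = -8 (C = -9 + 1 = -8)
k(N) = -8*N²
(k(0) + 5*7)*(-300 + 201) = (-8*0² + 5*7)*(-300 + 201) = (-8*0 + 35)*(-99) = (0 + 35)*(-99) = 35*(-99) = -3465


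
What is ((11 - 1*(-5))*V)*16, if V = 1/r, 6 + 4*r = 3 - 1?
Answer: -256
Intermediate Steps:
r = -1 (r = -3/2 + (3 - 1)/4 = -3/2 + (¼)*2 = -3/2 + ½ = -1)
V = -1 (V = 1/(-1) = -1)
((11 - 1*(-5))*V)*16 = ((11 - 1*(-5))*(-1))*16 = ((11 + 5)*(-1))*16 = (16*(-1))*16 = -16*16 = -256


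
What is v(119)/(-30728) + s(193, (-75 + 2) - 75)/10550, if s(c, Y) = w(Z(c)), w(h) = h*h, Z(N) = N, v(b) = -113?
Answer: 572889711/162090200 ≈ 3.5344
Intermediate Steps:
w(h) = h**2
s(c, Y) = c**2
v(119)/(-30728) + s(193, (-75 + 2) - 75)/10550 = -113/(-30728) + 193**2/10550 = -113*(-1/30728) + 37249*(1/10550) = 113/30728 + 37249/10550 = 572889711/162090200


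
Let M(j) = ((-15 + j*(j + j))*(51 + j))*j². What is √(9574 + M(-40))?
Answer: √56065574 ≈ 7487.7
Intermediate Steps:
M(j) = j²*(-15 + 2*j²)*(51 + j) (M(j) = ((-15 + j*(2*j))*(51 + j))*j² = ((-15 + 2*j²)*(51 + j))*j² = j²*(-15 + 2*j²)*(51 + j))
√(9574 + M(-40)) = √(9574 + (-40)²*(-765 - 15*(-40) + 2*(-40)³ + 102*(-40)²)) = √(9574 + 1600*(-765 + 600 + 2*(-64000) + 102*1600)) = √(9574 + 1600*(-765 + 600 - 128000 + 163200)) = √(9574 + 1600*35035) = √(9574 + 56056000) = √56065574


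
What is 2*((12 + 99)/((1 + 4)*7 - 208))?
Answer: -222/173 ≈ -1.2832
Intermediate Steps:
2*((12 + 99)/((1 + 4)*7 - 208)) = 2*(111/(5*7 - 208)) = 2*(111/(35 - 208)) = 2*(111/(-173)) = 2*(111*(-1/173)) = 2*(-111/173) = -222/173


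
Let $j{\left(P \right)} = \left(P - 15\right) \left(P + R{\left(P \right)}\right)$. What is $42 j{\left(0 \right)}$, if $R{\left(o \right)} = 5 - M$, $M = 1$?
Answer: $-2520$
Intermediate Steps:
$R{\left(o \right)} = 4$ ($R{\left(o \right)} = 5 - 1 = 4$)
$j{\left(P \right)} = \left(-15 + P\right) \left(4 + P\right)$ ($j{\left(P \right)} = \left(P - 15\right) \left(P + 4\right) = \left(-15 + P\right) \left(4 + P\right)$)
$42 j{\left(0 \right)} = 42 \left(-60 + 0^{2} - 0\right) = 42 \left(-60 + 0 + 0\right) = 42 \left(-60\right) = -2520$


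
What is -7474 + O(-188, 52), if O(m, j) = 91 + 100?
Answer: -7283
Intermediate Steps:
O(m, j) = 191
-7474 + O(-188, 52) = -7474 + 191 = -7283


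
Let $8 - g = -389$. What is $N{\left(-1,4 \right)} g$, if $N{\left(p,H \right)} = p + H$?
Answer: $1191$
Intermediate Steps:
$g = 397$ ($g = 8 - -389 = 8 + 389 = 397$)
$N{\left(p,H \right)} = H + p$
$N{\left(-1,4 \right)} g = \left(4 - 1\right) 397 = 3 \cdot 397 = 1191$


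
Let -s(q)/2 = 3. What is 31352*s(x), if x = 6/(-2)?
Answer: -188112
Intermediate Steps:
x = -3 (x = 6*(-½) = -3)
s(q) = -6 (s(q) = -2*3 = -6)
31352*s(x) = 31352*(-6) = -188112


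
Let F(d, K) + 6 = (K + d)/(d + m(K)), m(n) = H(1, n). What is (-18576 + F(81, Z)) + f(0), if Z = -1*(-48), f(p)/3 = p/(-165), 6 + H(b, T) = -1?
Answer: -1374939/74 ≈ -18580.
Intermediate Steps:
H(b, T) = -7 (H(b, T) = -6 - 1 = -7)
f(p) = -p/55 (f(p) = 3*(p/(-165)) = 3*(p*(-1/165)) = 3*(-p/165) = -p/55)
m(n) = -7
Z = 48
F(d, K) = -6 + (K + d)/(-7 + d) (F(d, K) = -6 + (K + d)/(d - 7) = -6 + (K + d)/(-7 + d))
(-18576 + F(81, Z)) + f(0) = (-18576 + (42 + 48 - 5*81)/(-7 + 81)) - 1/55*0 = (-18576 + (42 + 48 - 405)/74) + 0 = (-18576 + (1/74)*(-315)) + 0 = (-18576 - 315/74) + 0 = -1374939/74 + 0 = -1374939/74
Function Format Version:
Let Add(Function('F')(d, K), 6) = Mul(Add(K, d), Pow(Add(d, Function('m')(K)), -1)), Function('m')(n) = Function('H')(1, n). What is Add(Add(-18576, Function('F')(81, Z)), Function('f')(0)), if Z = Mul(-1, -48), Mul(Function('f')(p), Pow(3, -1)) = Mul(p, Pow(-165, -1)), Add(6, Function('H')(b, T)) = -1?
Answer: Rational(-1374939, 74) ≈ -18580.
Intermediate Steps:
Function('H')(b, T) = -7 (Function('H')(b, T) = Add(-6, -1) = -7)
Function('f')(p) = Mul(Rational(-1, 55), p) (Function('f')(p) = Mul(3, Mul(p, Pow(-165, -1))) = Mul(3, Mul(p, Rational(-1, 165))) = Mul(3, Mul(Rational(-1, 165), p)) = Mul(Rational(-1, 55), p))
Function('m')(n) = -7
Z = 48
Function('F')(d, K) = Add(-6, Mul(Pow(Add(-7, d), -1), Add(K, d))) (Function('F')(d, K) = Add(-6, Mul(Add(K, d), Pow(Add(d, -7), -1))) = Add(-6, Mul(Add(K, d), Pow(Add(-7, d), -1))) = Add(-6, Mul(Pow(Add(-7, d), -1), Add(K, d))))
Add(Add(-18576, Function('F')(81, Z)), Function('f')(0)) = Add(Add(-18576, Mul(Pow(Add(-7, 81), -1), Add(42, 48, Mul(-5, 81)))), Mul(Rational(-1, 55), 0)) = Add(Add(-18576, Mul(Pow(74, -1), Add(42, 48, -405))), 0) = Add(Add(-18576, Mul(Rational(1, 74), -315)), 0) = Add(Add(-18576, Rational(-315, 74)), 0) = Add(Rational(-1374939, 74), 0) = Rational(-1374939, 74)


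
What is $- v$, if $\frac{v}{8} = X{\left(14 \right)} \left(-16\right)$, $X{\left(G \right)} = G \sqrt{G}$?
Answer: $1792 \sqrt{14} \approx 6705.0$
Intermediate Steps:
$X{\left(G \right)} = G^{\frac{3}{2}}$
$v = - 1792 \sqrt{14}$ ($v = 8 \cdot 14^{\frac{3}{2}} \left(-16\right) = 8 \cdot 14 \sqrt{14} \left(-16\right) = 8 \left(- 224 \sqrt{14}\right) = - 1792 \sqrt{14} \approx -6705.0$)
$- v = - \left(-1792\right) \sqrt{14} = 1792 \sqrt{14}$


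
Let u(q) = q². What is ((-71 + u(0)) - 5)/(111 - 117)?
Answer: 38/3 ≈ 12.667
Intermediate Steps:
((-71 + u(0)) - 5)/(111 - 117) = ((-71 + 0²) - 5)/(111 - 117) = ((-71 + 0) - 5)/(-6) = (-71 - 5)*(-⅙) = -76*(-⅙) = 38/3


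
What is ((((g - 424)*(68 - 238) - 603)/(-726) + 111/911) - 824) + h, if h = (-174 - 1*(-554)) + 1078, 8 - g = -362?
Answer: 137195221/220462 ≈ 622.31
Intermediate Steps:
g = 370 (g = 8 - 1*(-362) = 8 + 362 = 370)
h = 1458 (h = (-174 + 554) + 1078 = 380 + 1078 = 1458)
((((g - 424)*(68 - 238) - 603)/(-726) + 111/911) - 824) + h = ((((370 - 424)*(68 - 238) - 603)/(-726) + 111/911) - 824) + 1458 = (((-54*(-170) - 603)*(-1/726) + 111*(1/911)) - 824) + 1458 = (((9180 - 603)*(-1/726) + 111/911) - 824) + 1458 = ((8577*(-1/726) + 111/911) - 824) + 1458 = ((-2859/242 + 111/911) - 824) + 1458 = (-2577687/220462 - 824) + 1458 = -184238375/220462 + 1458 = 137195221/220462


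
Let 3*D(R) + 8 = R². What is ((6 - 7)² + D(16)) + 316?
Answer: 1199/3 ≈ 399.67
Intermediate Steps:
D(R) = -8/3 + R²/3
((6 - 7)² + D(16)) + 316 = ((6 - 7)² + (-8/3 + (⅓)*16²)) + 316 = ((-1)² + (-8/3 + (⅓)*256)) + 316 = (1 + (-8/3 + 256/3)) + 316 = (1 + 248/3) + 316 = 251/3 + 316 = 1199/3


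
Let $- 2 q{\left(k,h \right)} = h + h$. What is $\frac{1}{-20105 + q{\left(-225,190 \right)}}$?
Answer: $- \frac{1}{20295} \approx -4.9273 \cdot 10^{-5}$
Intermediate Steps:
$q{\left(k,h \right)} = - h$ ($q{\left(k,h \right)} = - \frac{h + h}{2} = - \frac{2 h}{2} = - h$)
$\frac{1}{-20105 + q{\left(-225,190 \right)}} = \frac{1}{-20105 - 190} = \frac{1}{-20295} = - \frac{1}{20295}$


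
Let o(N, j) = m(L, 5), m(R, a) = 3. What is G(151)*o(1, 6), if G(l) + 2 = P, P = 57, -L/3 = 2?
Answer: 165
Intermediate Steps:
L = -6 (L = -3*2 = -6)
o(N, j) = 3
G(l) = 55 (G(l) = -2 + 57 = 55)
G(151)*o(1, 6) = 55*3 = 165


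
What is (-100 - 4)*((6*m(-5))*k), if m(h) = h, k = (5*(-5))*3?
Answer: -234000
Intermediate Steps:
k = -75 (k = -25*3 = -75)
(-100 - 4)*((6*m(-5))*k) = (-100 - 4)*((6*(-5))*(-75)) = -(-3120)*(-75) = -104*2250 = -234000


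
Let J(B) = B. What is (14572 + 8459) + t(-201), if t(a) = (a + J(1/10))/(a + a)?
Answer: 92586629/4020 ≈ 23032.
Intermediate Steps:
t(a) = (⅒ + a)/(2*a) (t(a) = (a + 1/10)/(a + a) = (a + ⅒)/((2*a)) = (⅒ + a)*(1/(2*a)) = (⅒ + a)/(2*a))
(14572 + 8459) + t(-201) = (14572 + 8459) + (1/20)*(1 + 10*(-201))/(-201) = 23031 + (1/20)*(-1/201)*(1 - 2010) = 23031 + (1/20)*(-1/201)*(-2009) = 23031 + 2009/4020 = 92586629/4020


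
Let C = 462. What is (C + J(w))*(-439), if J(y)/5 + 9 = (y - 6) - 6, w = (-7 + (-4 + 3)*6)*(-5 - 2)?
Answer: -356468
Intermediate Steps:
w = 91 (w = (-7 - 1*6)*(-7) = (-7 - 6)*(-7) = -13*(-7) = 91)
J(y) = -105 + 5*y (J(y) = -45 + 5*((y - 6) - 6) = -45 + 5*((-6 + y) - 6) = -45 + 5*(-12 + y) = -45 + (-60 + 5*y) = -105 + 5*y)
(C + J(w))*(-439) = (462 + (-105 + 5*91))*(-439) = (462 + (-105 + 455))*(-439) = (462 + 350)*(-439) = 812*(-439) = -356468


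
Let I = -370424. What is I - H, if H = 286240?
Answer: -656664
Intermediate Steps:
I - H = -370424 - 1*286240 = -370424 - 286240 = -656664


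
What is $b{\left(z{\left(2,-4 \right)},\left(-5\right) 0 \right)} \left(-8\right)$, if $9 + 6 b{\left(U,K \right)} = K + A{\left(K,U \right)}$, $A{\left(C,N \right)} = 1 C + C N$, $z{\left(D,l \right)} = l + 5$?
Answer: $12$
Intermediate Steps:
$z{\left(D,l \right)} = 5 + l$
$A{\left(C,N \right)} = C + C N$
$b{\left(U,K \right)} = - \frac{3}{2} + \frac{K}{6} + \frac{K \left(1 + U\right)}{6}$ ($b{\left(U,K \right)} = - \frac{3}{2} + \frac{K + K \left(1 + U\right)}{6} = - \frac{3}{2} + \left(\frac{K}{6} + \frac{K \left(1 + U\right)}{6}\right) = - \frac{3}{2} + \frac{K}{6} + \frac{K \left(1 + U\right)}{6}$)
$b{\left(z{\left(2,-4 \right)},\left(-5\right) 0 \right)} \left(-8\right) = \left(- \frac{3}{2} + \frac{\left(-5\right) 0}{6} + \frac{\left(-5\right) 0 \left(1 + \left(5 - 4\right)\right)}{6}\right) \left(-8\right) = \left(- \frac{3}{2} + \frac{1}{6} \cdot 0 + \frac{1}{6} \cdot 0 \left(1 + 1\right)\right) \left(-8\right) = \left(- \frac{3}{2} + 0 + \frac{1}{6} \cdot 0 \cdot 2\right) \left(-8\right) = \left(- \frac{3}{2} + 0 + 0\right) \left(-8\right) = \left(- \frac{3}{2}\right) \left(-8\right) = 12$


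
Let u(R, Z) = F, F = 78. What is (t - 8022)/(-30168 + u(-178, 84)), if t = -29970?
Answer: 6332/5015 ≈ 1.2626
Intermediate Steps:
u(R, Z) = 78
(t - 8022)/(-30168 + u(-178, 84)) = (-29970 - 8022)/(-30168 + 78) = -37992/(-30090) = -37992*(-1/30090) = 6332/5015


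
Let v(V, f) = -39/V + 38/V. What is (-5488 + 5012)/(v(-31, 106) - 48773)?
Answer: 7378/755981 ≈ 0.0097595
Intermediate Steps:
v(V, f) = -1/V
(-5488 + 5012)/(v(-31, 106) - 48773) = (-5488 + 5012)/(-1/(-31) - 48773) = -476/(-1*(-1/31) - 48773) = -476/(1/31 - 48773) = -476/(-1511962/31) = -476*(-31/1511962) = 7378/755981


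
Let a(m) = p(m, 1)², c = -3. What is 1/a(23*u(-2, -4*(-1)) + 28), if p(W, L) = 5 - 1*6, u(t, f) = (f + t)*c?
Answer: 1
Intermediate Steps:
u(t, f) = -3*f - 3*t (u(t, f) = (f + t)*(-3) = -3*f - 3*t)
p(W, L) = -1 (p(W, L) = 5 - 6 = -1)
a(m) = 1 (a(m) = (-1)² = 1)
1/a(23*u(-2, -4*(-1)) + 28) = 1/1 = 1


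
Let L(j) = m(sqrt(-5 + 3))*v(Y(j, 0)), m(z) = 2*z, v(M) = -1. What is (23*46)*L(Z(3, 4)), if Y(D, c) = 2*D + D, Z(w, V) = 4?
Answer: -2116*I*sqrt(2) ≈ -2992.5*I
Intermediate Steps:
Y(D, c) = 3*D
L(j) = -2*I*sqrt(2) (L(j) = (2*sqrt(-5 + 3))*(-1) = (2*sqrt(-2))*(-1) = (2*(I*sqrt(2)))*(-1) = (2*I*sqrt(2))*(-1) = -2*I*sqrt(2))
(23*46)*L(Z(3, 4)) = (23*46)*(-2*I*sqrt(2)) = 1058*(-2*I*sqrt(2)) = -2116*I*sqrt(2)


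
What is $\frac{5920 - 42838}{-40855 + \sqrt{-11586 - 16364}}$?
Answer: $\frac{100552326}{111277265} + \frac{12306 i \sqrt{1118}}{111277265} \approx 0.90362 + 0.0036977 i$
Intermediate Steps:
$\frac{5920 - 42838}{-40855 + \sqrt{-11586 - 16364}} = - \frac{36918}{-40855 + \sqrt{-27950}} = - \frac{36918}{-40855 + 5 i \sqrt{1118}}$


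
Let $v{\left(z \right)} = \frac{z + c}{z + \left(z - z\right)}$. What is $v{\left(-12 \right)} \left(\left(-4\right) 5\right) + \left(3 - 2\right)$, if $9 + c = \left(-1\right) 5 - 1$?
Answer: $-44$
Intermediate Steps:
$c = -15$ ($c = -9 - 6 = -15$)
$v{\left(z \right)} = \frac{-15 + z}{z}$ ($v{\left(z \right)} = \frac{z - 15}{z + \left(z - z\right)} = \frac{-15 + z}{z + 0} = \frac{-15 + z}{z}$)
$v{\left(-12 \right)} \left(\left(-4\right) 5\right) + \left(3 - 2\right) = \frac{-15 - 12}{-12} \left(\left(-4\right) 5\right) + \left(3 - 2\right) = \left(- \frac{1}{12}\right) \left(-27\right) \left(-20\right) + 1 = \frac{9}{4} \left(-20\right) + 1 = -45 + 1 = -44$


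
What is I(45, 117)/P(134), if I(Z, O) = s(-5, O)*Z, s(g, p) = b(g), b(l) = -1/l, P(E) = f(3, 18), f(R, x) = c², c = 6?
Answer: ¼ ≈ 0.25000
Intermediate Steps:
f(R, x) = 36 (f(R, x) = 6² = 36)
P(E) = 36
s(g, p) = -1/g
I(Z, O) = Z/5 (I(Z, O) = (-1/(-5))*Z = (-1*(-⅕))*Z = Z/5)
I(45, 117)/P(134) = ((⅕)*45)/36 = 9*(1/36) = ¼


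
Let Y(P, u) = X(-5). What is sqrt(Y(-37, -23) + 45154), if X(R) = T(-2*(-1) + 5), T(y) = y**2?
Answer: sqrt(45203) ≈ 212.61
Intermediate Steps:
X(R) = 49 (X(R) = (-2*(-1) + 5)**2 = (2 + 5)**2 = 7**2 = 49)
Y(P, u) = 49
sqrt(Y(-37, -23) + 45154) = sqrt(49 + 45154) = sqrt(45203)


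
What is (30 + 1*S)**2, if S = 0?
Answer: 900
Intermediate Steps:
(30 + 1*S)**2 = (30 + 1*0)**2 = (30 + 0)**2 = 30**2 = 900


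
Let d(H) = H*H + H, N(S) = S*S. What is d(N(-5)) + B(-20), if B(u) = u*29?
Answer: 70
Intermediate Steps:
N(S) = S²
B(u) = 29*u
d(H) = H + H² (d(H) = H² + H = H + H²)
d(N(-5)) + B(-20) = (-5)²*(1 + (-5)²) + 29*(-20) = 25*(1 + 25) - 580 = 25*26 - 580 = 650 - 580 = 70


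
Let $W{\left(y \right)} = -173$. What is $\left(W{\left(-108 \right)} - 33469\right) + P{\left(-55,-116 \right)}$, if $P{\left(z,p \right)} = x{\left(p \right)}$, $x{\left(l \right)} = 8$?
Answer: $-33634$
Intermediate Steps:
$P{\left(z,p \right)} = 8$
$\left(W{\left(-108 \right)} - 33469\right) + P{\left(-55,-116 \right)} = \left(-173 - 33469\right) + 8 = -33642 + 8 = -33634$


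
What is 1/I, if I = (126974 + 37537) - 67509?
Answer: 1/97002 ≈ 1.0309e-5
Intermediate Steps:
I = 97002 (I = 164511 - 67509 = 97002)
1/I = 1/97002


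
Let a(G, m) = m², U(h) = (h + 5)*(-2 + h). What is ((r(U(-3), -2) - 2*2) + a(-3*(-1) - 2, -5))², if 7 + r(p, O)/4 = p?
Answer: 2209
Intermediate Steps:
U(h) = (-2 + h)*(5 + h) (U(h) = (5 + h)*(-2 + h) = (-2 + h)*(5 + h))
r(p, O) = -28 + 4*p
((r(U(-3), -2) - 2*2) + a(-3*(-1) - 2, -5))² = (((-28 + 4*(-10 + (-3)² + 3*(-3))) - 2*2) + (-5)²)² = (((-28 + 4*(-10 + 9 - 9)) - 4) + 25)² = (((-28 + 4*(-10)) - 4) + 25)² = (((-28 - 40) - 4) + 25)² = ((-68 - 4) + 25)² = (-72 + 25)² = (-47)² = 2209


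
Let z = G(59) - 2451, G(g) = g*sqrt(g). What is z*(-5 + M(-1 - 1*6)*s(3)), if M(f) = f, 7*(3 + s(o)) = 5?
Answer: -26961 + 649*sqrt(59) ≈ -21976.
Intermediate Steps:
G(g) = g**(3/2)
s(o) = -16/7 (s(o) = -3 + (1/7)*5 = -3 + 5/7 = -16/7)
z = -2451 + 59*sqrt(59) (z = 59**(3/2) - 2451 = 59*sqrt(59) - 2451 = -2451 + 59*sqrt(59) ≈ -1997.8)
z*(-5 + M(-1 - 1*6)*s(3)) = (-2451 + 59*sqrt(59))*(-5 + (-1 - 1*6)*(-16/7)) = (-2451 + 59*sqrt(59))*(-5 + (-1 - 6)*(-16/7)) = (-2451 + 59*sqrt(59))*(-5 - 7*(-16/7)) = (-2451 + 59*sqrt(59))*(-5 + 16) = (-2451 + 59*sqrt(59))*11 = -26961 + 649*sqrt(59)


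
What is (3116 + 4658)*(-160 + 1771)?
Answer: 12523914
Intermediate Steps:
(3116 + 4658)*(-160 + 1771) = 7774*1611 = 12523914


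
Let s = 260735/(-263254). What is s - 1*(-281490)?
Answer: 74103107725/263254 ≈ 2.8149e+5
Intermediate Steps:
s = -260735/263254 (s = 260735*(-1/263254) = -260735/263254 ≈ -0.99043)
s - 1*(-281490) = -260735/263254 - 1*(-281490) = -260735/263254 + 281490 = 74103107725/263254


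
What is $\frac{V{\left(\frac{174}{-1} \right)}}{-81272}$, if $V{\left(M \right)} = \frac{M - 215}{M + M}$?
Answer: $- \frac{389}{28282656} \approx -1.3754 \cdot 10^{-5}$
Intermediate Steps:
$V{\left(M \right)} = \frac{-215 + M}{2 M}$
$\frac{V{\left(\frac{174}{-1} \right)}}{-81272} = \frac{\frac{1}{2} \frac{1}{174 \frac{1}{-1}} \left(-215 + \frac{174}{-1}\right)}{-81272} = \frac{-215 + 174 \left(-1\right)}{2 \cdot 174 \left(-1\right)} \left(- \frac{1}{81272}\right) = \frac{-215 - 174}{2 \left(-174\right)} \left(- \frac{1}{81272}\right) = \frac{1}{2} \left(- \frac{1}{174}\right) \left(-389\right) \left(- \frac{1}{81272}\right) = \frac{389}{348} \left(- \frac{1}{81272}\right) = - \frac{389}{28282656}$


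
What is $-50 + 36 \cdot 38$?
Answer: $1318$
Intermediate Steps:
$-50 + 36 \cdot 38 = -50 + 1368 = 1318$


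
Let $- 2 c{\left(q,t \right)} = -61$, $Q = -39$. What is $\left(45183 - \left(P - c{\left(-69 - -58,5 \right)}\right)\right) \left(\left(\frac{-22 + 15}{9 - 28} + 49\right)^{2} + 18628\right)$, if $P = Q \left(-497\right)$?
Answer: $\frac{10338388444}{19} \approx 5.4413 \cdot 10^{8}$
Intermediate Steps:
$c{\left(q,t \right)} = \frac{61}{2}$ ($c{\left(q,t \right)} = \left(- \frac{1}{2}\right) \left(-61\right) = \frac{61}{2}$)
$P = 19383$ ($P = \left(-39\right) \left(-497\right) = 19383$)
$\left(45183 - \left(P - c{\left(-69 - -58,5 \right)}\right)\right) \left(\left(\frac{-22 + 15}{9 - 28} + 49\right)^{2} + 18628\right) = \left(45183 + \left(\frac{61}{2} - 19383\right)\right) \left(\left(\frac{-22 + 15}{9 - 28} + 49\right)^{2} + 18628\right) = \left(45183 + \left(\frac{61}{2} - 19383\right)\right) \left(\left(- \frac{7}{-19} + 49\right)^{2} + 18628\right) = \left(45183 - \frac{38705}{2}\right) \left(\left(\left(-7\right) \left(- \frac{1}{19}\right) + 49\right)^{2} + 18628\right) = \frac{51661 \left(\left(\frac{7}{19} + 49\right)^{2} + 18628\right)}{2} = \frac{51661 \left(\left(\frac{938}{19}\right)^{2} + 18628\right)}{2} = \frac{51661 \left(\frac{879844}{361} + 18628\right)}{2} = \frac{51661}{2} \cdot \frac{7604552}{361} = \frac{10338388444}{19}$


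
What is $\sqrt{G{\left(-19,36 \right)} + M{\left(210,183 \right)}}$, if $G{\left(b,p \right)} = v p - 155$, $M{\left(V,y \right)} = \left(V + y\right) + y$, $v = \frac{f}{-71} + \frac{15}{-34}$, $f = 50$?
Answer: $\frac{\sqrt{553261039}}{1207} \approx 19.488$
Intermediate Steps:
$v = - \frac{2765}{2414}$ ($v = \frac{50}{-71} + \frac{15}{-34} = 50 \left(- \frac{1}{71}\right) + 15 \left(- \frac{1}{34}\right) = - \frac{50}{71} - \frac{15}{34} = - \frac{2765}{2414} \approx -1.1454$)
$M{\left(V,y \right)} = V + 2 y$
$G{\left(b,p \right)} = -155 - \frac{2765 p}{2414}$ ($G{\left(b,p \right)} = - \frac{2765 p}{2414} - 155 = -155 - \frac{2765 p}{2414}$)
$\sqrt{G{\left(-19,36 \right)} + M{\left(210,183 \right)}} = \sqrt{\left(-155 - \frac{49770}{1207}\right) + \left(210 + 2 \cdot 183\right)} = \sqrt{\left(-155 - \frac{49770}{1207}\right) + \left(210 + 366\right)} = \sqrt{- \frac{236855}{1207} + 576} = \sqrt{\frac{458377}{1207}} = \frac{\sqrt{553261039}}{1207}$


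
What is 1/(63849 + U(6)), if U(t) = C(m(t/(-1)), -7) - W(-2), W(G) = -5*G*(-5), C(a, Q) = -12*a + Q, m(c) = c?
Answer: 1/63964 ≈ 1.5634e-5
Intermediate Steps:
C(a, Q) = Q - 12*a
W(G) = 25*G
U(t) = 43 + 12*t (U(t) = (-7 - 12*t/(-1)) - 25*(-2) = (-7 - 12*t*(-1)) - 1*(-50) = (-7 - (-12)*t) + 50 = (-7 + 12*t) + 50 = 43 + 12*t)
1/(63849 + U(6)) = 1/(63849 + (43 + 12*6)) = 1/(63849 + (43 + 72)) = 1/(63849 + 115) = 1/63964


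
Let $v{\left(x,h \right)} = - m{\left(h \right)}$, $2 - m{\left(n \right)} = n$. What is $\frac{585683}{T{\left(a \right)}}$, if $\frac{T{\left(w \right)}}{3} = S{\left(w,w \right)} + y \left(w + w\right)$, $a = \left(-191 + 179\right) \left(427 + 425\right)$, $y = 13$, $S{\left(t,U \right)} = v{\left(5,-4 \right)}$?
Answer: $- \frac{585683}{797490} \approx -0.73441$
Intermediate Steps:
$m{\left(n \right)} = 2 - n$
$v{\left(x,h \right)} = -2 + h$ ($v{\left(x,h \right)} = - (2 - h) = -2 + h$)
$S{\left(t,U \right)} = -6$ ($S{\left(t,U \right)} = -2 - 4 = -6$)
$a = -10224$ ($a = \left(-12\right) 852 = -10224$)
$T{\left(w \right)} = -18 + 78 w$ ($T{\left(w \right)} = 3 \left(-6 + 13 \left(w + w\right)\right) = 3 \left(-6 + 13 \cdot 2 w\right) = 3 \left(-6 + 26 w\right) = -18 + 78 w$)
$\frac{585683}{T{\left(a \right)}} = \frac{585683}{-18 + 78 \left(-10224\right)} = \frac{585683}{-18 - 797472} = \frac{585683}{-797490} = 585683 \left(- \frac{1}{797490}\right) = - \frac{585683}{797490}$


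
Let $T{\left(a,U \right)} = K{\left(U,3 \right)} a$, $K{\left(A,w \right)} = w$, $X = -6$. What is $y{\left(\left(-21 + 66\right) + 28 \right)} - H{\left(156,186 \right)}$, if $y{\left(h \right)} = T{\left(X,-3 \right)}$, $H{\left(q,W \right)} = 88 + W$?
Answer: $-292$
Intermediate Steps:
$T{\left(a,U \right)} = 3 a$
$y{\left(h \right)} = -18$ ($y{\left(h \right)} = 3 \left(-6\right) = -18$)
$y{\left(\left(-21 + 66\right) + 28 \right)} - H{\left(156,186 \right)} = -18 - \left(88 + 186\right) = -18 - 274 = -292$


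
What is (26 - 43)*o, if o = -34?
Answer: 578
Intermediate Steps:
(26 - 43)*o = (26 - 43)*(-34) = -17*(-34) = 578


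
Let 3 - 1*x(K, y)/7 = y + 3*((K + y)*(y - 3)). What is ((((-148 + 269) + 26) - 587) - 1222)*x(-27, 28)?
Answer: 1163400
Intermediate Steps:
x(K, y) = 21 - 7*y - 21*(-3 + y)*(K + y) (x(K, y) = 21 - 7*(y + 3*((K + y)*(y - 3))) = 21 - 7*(y + 3*((K + y)*(-3 + y))) = 21 - 7*(y + 3*((-3 + y)*(K + y))) = 21 - 7*(y + 3*(-3 + y)*(K + y)) = 21 + (-7*y - 21*(-3 + y)*(K + y)) = 21 - 7*y - 21*(-3 + y)*(K + y))
((((-148 + 269) + 26) - 587) - 1222)*x(-27, 28) = ((((-148 + 269) + 26) - 587) - 1222)*(21 - 21*28**2 + 56*28 + 63*(-27) - 21*(-27)*28) = (((121 + 26) - 587) - 1222)*(21 - 21*784 + 1568 - 1701 + 15876) = ((147 - 587) - 1222)*(21 - 16464 + 1568 - 1701 + 15876) = (-440 - 1222)*(-700) = -1662*(-700) = 1163400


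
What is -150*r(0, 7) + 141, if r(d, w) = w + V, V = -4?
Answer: -309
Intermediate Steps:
r(d, w) = -4 + w (r(d, w) = w - 4 = -4 + w)
-150*r(0, 7) + 141 = -150*(-4 + 7) + 141 = -150*3 + 141 = -450 + 141 = -309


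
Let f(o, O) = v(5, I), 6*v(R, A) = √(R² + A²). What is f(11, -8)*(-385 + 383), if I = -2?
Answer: -√29/3 ≈ -1.7951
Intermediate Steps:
v(R, A) = √(A² + R²)/6 (v(R, A) = √(R² + A²)/6 = √(A² + R²)/6)
f(o, O) = √29/6 (f(o, O) = √((-2)² + 5²)/6 = √(4 + 25)/6 = √29/6)
f(11, -8)*(-385 + 383) = (√29/6)*(-385 + 383) = (√29/6)*(-2) = -√29/3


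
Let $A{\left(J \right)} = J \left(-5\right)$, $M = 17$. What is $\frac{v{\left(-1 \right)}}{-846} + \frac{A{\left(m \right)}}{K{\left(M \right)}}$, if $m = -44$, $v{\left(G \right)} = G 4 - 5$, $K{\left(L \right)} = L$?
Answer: $\frac{20697}{1598} \approx 12.952$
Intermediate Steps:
$v{\left(G \right)} = -5 + 4 G$ ($v{\left(G \right)} = 4 G - 5 = -5 + 4 G$)
$A{\left(J \right)} = - 5 J$
$\frac{v{\left(-1 \right)}}{-846} + \frac{A{\left(m \right)}}{K{\left(M \right)}} = \frac{-5 + 4 \left(-1\right)}{-846} + \frac{\left(-5\right) \left(-44\right)}{17} = \left(-5 - 4\right) \left(- \frac{1}{846}\right) + 220 \cdot \frac{1}{17} = \left(-9\right) \left(- \frac{1}{846}\right) + \frac{220}{17} = \frac{1}{94} + \frac{220}{17} = \frac{20697}{1598}$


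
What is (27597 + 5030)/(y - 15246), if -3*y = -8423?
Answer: -97881/37315 ≈ -2.6231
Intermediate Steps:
y = 8423/3 (y = -⅓*(-8423) = 8423/3 ≈ 2807.7)
(27597 + 5030)/(y - 15246) = (27597 + 5030)/(8423/3 - 15246) = 32627/(-37315/3) = 32627*(-3/37315) = -97881/37315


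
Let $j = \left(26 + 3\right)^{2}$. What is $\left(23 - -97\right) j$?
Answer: $100920$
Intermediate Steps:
$j = 841$ ($j = 29^{2} = 841$)
$\left(23 - -97\right) j = \left(23 - -97\right) 841 = \left(23 + 97\right) 841 = 120 \cdot 841 = 100920$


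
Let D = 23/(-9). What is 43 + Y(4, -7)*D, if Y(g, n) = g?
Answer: 295/9 ≈ 32.778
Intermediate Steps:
D = -23/9 (D = 23*(-⅑) = -23/9 ≈ -2.5556)
43 + Y(4, -7)*D = 43 + 4*(-23/9) = 43 - 92/9 = 295/9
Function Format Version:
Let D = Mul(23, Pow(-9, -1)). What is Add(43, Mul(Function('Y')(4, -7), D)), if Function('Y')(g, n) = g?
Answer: Rational(295, 9) ≈ 32.778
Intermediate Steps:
D = Rational(-23, 9) (D = Mul(23, Rational(-1, 9)) = Rational(-23, 9) ≈ -2.5556)
Add(43, Mul(Function('Y')(4, -7), D)) = Add(43, Mul(4, Rational(-23, 9))) = Add(43, Rational(-92, 9)) = Rational(295, 9)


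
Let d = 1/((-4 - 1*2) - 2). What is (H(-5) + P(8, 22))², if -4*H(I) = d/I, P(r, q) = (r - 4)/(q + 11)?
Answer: 368449/27878400 ≈ 0.013216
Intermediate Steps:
P(r, q) = (-4 + r)/(11 + q)
d = -⅛ (d = 1/((-4 - 2) - 2) = 1/(-6 - 2) = 1/(-8) = -⅛ ≈ -0.12500)
H(I) = 1/(32*I) (H(I) = -(-1)/(32*I) = 1/(32*I))
(H(-5) + P(8, 22))² = ((1/32)/(-5) + (-4 + 8)/(11 + 22))² = ((1/32)*(-⅕) + 4/33)² = (-1/160 + (1/33)*4)² = (-1/160 + 4/33)² = (607/5280)² = 368449/27878400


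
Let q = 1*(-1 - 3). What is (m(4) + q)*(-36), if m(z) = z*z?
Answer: -432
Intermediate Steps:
m(z) = z**2
q = -4 (q = 1*(-4) = -4)
(m(4) + q)*(-36) = (4**2 - 4)*(-36) = (16 - 4)*(-36) = 12*(-36) = -432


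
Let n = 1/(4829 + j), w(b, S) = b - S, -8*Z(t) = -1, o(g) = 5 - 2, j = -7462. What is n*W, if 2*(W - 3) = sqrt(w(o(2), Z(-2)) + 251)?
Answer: -3/2633 - sqrt(4062)/21064 ≈ -0.0041651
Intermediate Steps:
o(g) = 3
Z(t) = 1/8 (Z(t) = -1/8*(-1) = 1/8)
n = -1/2633 (n = 1/(4829 - 7462) = 1/(-2633) = -1/2633 ≈ -0.00037979)
W = 3 + sqrt(4062)/8 (W = 3 + sqrt((3 - 1*1/8) + 251)/2 = 3 + sqrt((3 - 1/8) + 251)/2 = 3 + sqrt(23/8 + 251)/2 = 3 + sqrt(2031/8)/2 = 3 + (sqrt(4062)/4)/2 = 3 + sqrt(4062)/8 ≈ 10.967)
n*W = -(3 + sqrt(4062)/8)/2633 = -3/2633 - sqrt(4062)/21064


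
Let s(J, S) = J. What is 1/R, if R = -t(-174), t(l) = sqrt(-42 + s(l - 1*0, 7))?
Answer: I*sqrt(6)/36 ≈ 0.068041*I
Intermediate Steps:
t(l) = sqrt(-42 + l) (t(l) = sqrt(-42 + (l - 1*0)) = sqrt(-42 + (l + 0)) = sqrt(-42 + l))
R = -6*I*sqrt(6) (R = -sqrt(-42 - 174) = -sqrt(-216) = -6*I*sqrt(6) ≈ -14.697*I)
1/R = 1/(-6*I*sqrt(6)) = I*sqrt(6)/36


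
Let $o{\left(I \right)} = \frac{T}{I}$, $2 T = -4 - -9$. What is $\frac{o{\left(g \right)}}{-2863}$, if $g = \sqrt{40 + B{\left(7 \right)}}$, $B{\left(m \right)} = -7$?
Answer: $- \frac{5 \sqrt{33}}{188958} \approx -0.00015201$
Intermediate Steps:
$T = \frac{5}{2}$ ($T = \frac{-4 - -9}{2} = \frac{-4 + 9}{2} = \frac{1}{2} \cdot 5 = \frac{5}{2} \approx 2.5$)
$g = \sqrt{33}$ ($g = \sqrt{40 - 7} = \sqrt{33} \approx 5.7446$)
$o{\left(I \right)} = \frac{5}{2 I}$
$\frac{o{\left(g \right)}}{-2863} = \frac{\frac{5}{2} \frac{1}{\sqrt{33}}}{-2863} = \frac{5 \frac{\sqrt{33}}{33}}{2} \left(- \frac{1}{2863}\right) = \frac{5 \sqrt{33}}{66} \left(- \frac{1}{2863}\right) = - \frac{5 \sqrt{33}}{188958}$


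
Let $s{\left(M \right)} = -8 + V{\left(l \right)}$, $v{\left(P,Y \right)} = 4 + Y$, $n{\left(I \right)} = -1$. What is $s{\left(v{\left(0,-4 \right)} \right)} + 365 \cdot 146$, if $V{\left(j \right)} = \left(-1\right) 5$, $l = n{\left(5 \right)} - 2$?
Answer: $53277$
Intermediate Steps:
$l = -3$ ($l = -1 - 2 = -3$)
$V{\left(j \right)} = -5$
$s{\left(M \right)} = -13$ ($s{\left(M \right)} = -8 - 5 = -13$)
$s{\left(v{\left(0,-4 \right)} \right)} + 365 \cdot 146 = -13 + 365 \cdot 146 = -13 + 53290 = 53277$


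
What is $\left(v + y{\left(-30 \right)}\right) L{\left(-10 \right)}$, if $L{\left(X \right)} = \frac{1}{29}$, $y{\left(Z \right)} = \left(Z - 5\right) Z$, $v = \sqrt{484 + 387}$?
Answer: $\frac{1050}{29} + \frac{\sqrt{871}}{29} \approx 37.225$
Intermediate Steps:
$v = \sqrt{871} \approx 29.513$
$y{\left(Z \right)} = Z \left(-5 + Z\right)$ ($y{\left(Z \right)} = \left(-5 + Z\right) Z = Z \left(-5 + Z\right)$)
$L{\left(X \right)} = \frac{1}{29}$
$\left(v + y{\left(-30 \right)}\right) L{\left(-10 \right)} = \left(\sqrt{871} - 30 \left(-5 - 30\right)\right) \frac{1}{29} = \left(\sqrt{871} - -1050\right) \frac{1}{29} = \left(\sqrt{871} + 1050\right) \frac{1}{29} = \left(1050 + \sqrt{871}\right) \frac{1}{29} = \frac{1050}{29} + \frac{\sqrt{871}}{29}$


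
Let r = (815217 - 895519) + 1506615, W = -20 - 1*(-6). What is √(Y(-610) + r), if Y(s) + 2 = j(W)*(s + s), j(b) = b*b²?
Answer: 17*√16519 ≈ 2184.9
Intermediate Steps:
W = -14 (W = -20 + 6 = -14)
j(b) = b³
Y(s) = -2 - 5488*s (Y(s) = -2 + (-14)³*(s + s) = -2 - 5488*s)
r = 1426313 (r = -80302 + 1506615 = 1426313)
√(Y(-610) + r) = √((-2 - 5488*(-610)) + 1426313) = √((-2 + 3347680) + 1426313) = √(3347678 + 1426313) = √4773991 = 17*√16519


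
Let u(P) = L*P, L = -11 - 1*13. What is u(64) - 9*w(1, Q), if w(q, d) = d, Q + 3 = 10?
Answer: -1599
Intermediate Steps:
Q = 7 (Q = -3 + 10 = 7)
L = -24 (L = -11 - 13 = -24)
u(P) = -24*P
u(64) - 9*w(1, Q) = -24*64 - 9*7 = -1536 - 1*63 = -1536 - 63 = -1599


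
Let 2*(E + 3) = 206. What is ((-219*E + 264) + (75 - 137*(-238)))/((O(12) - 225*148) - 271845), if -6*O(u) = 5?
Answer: -13254/366175 ≈ -0.036196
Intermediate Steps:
E = 100 (E = -3 + (½)*206 = -3 + 103 = 100)
O(u) = -⅚ (O(u) = -⅙*5 = -⅚)
((-219*E + 264) + (75 - 137*(-238)))/((O(12) - 225*148) - 271845) = ((-219*100 + 264) + (75 - 137*(-238)))/((-⅚ - 225*148) - 271845) = ((-21900 + 264) + (75 + 32606))/((-⅚ - 33300) - 271845) = (-21636 + 32681)/(-199805/6 - 271845) = 11045/(-1830875/6) = 11045*(-6/1830875) = -13254/366175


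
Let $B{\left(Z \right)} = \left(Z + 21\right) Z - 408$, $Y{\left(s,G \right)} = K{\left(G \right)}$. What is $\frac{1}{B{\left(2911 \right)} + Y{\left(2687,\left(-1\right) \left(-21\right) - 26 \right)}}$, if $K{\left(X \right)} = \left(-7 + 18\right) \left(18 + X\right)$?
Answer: $\frac{1}{8534787} \approx 1.1717 \cdot 10^{-7}$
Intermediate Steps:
$K{\left(X \right)} = 198 + 11 X$ ($K{\left(X \right)} = 11 \left(18 + X\right) = 198 + 11 X$)
$Y{\left(s,G \right)} = 198 + 11 G$
$B{\left(Z \right)} = -408 + Z \left(21 + Z\right)$ ($B{\left(Z \right)} = \left(21 + Z\right) Z - 408 = Z \left(21 + Z\right) - 408 = -408 + Z \left(21 + Z\right)$)
$\frac{1}{B{\left(2911 \right)} + Y{\left(2687,\left(-1\right) \left(-21\right) - 26 \right)}} = \frac{1}{\left(-408 + 2911^{2} + 21 \cdot 2911\right) + \left(198 + 11 \left(\left(-1\right) \left(-21\right) - 26\right)\right)} = \frac{1}{\left(-408 + 8473921 + 61131\right) + \left(198 + 11 \left(21 - 26\right)\right)} = \frac{1}{8534644 + \left(198 + 11 \left(-5\right)\right)} = \frac{1}{8534644 + \left(198 - 55\right)} = \frac{1}{8534644 + 143} = \frac{1}{8534787}$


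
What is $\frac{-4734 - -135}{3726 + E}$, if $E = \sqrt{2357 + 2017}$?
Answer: $- \frac{11753}{9519} + \frac{511 \sqrt{6}}{57114} \approx -1.2128$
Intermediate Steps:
$E = 27 \sqrt{6}$ ($E = \sqrt{4374} = 27 \sqrt{6} \approx 66.136$)
$\frac{-4734 - -135}{3726 + E} = \frac{-4734 - -135}{3726 + 27 \sqrt{6}} = \frac{-4734 + 135}{3726 + 27 \sqrt{6}} = - \frac{4599}{3726 + 27 \sqrt{6}}$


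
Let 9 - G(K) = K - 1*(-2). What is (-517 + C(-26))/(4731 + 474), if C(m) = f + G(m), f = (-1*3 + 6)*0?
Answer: -484/5205 ≈ -0.092988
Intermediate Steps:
f = 0 (f = (-3 + 6)*0 = 3*0 = 0)
G(K) = 7 - K (G(K) = 9 - (K - 1*(-2)) = 9 - (K + 2) = 9 - (2 + K) = 9 + (-2 - K) = 7 - K)
C(m) = 7 - m (C(m) = 0 + (7 - m) = 7 - m)
(-517 + C(-26))/(4731 + 474) = (-517 + (7 - 1*(-26)))/(4731 + 474) = (-517 + (7 + 26))/5205 = (-517 + 33)*(1/5205) = -484*1/5205 = -484/5205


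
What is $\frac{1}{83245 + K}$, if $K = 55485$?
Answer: $\frac{1}{138730} \approx 7.2082 \cdot 10^{-6}$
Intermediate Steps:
$\frac{1}{83245 + K} = \frac{1}{83245 + 55485} = \frac{1}{138730}$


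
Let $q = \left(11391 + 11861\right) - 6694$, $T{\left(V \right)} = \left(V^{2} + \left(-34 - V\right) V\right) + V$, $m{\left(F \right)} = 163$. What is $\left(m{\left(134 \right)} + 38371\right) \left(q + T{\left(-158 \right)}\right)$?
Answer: $838962248$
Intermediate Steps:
$T{\left(V \right)} = V + V^{2} + V \left(-34 - V\right)$ ($T{\left(V \right)} = \left(V^{2} + V \left(-34 - V\right)\right) + V = V + V^{2} + V \left(-34 - V\right)$)
$q = 16558$ ($q = 23252 - 6694 = 16558$)
$\left(m{\left(134 \right)} + 38371\right) \left(q + T{\left(-158 \right)}\right) = \left(163 + 38371\right) \left(16558 - -5214\right) = 38534 \left(16558 + 5214\right) = 38534 \cdot 21772 = 838962248$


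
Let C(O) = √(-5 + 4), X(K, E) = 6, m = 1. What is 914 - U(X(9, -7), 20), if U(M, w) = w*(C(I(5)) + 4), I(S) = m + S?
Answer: 834 - 20*I ≈ 834.0 - 20.0*I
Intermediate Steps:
I(S) = 1 + S
C(O) = I (C(O) = √(-1) = I)
U(M, w) = w*(4 + I) (U(M, w) = w*(I + 4) = w*(4 + I))
914 - U(X(9, -7), 20) = 914 - 20*(4 + I) = 914 - (80 + 20*I) = 914 + (-80 - 20*I) = 834 - 20*I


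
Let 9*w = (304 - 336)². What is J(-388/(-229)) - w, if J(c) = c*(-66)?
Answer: -464968/2061 ≈ -225.60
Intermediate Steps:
J(c) = -66*c
w = 1024/9 (w = (304 - 336)²/9 = (⅑)*(-32)² = (⅑)*1024 = 1024/9 ≈ 113.78)
J(-388/(-229)) - w = -(-25608)/(-229) - 1*1024/9 = -(-25608)*(-1)/229 - 1024/9 = -66*388/229 - 1024/9 = -25608/229 - 1024/9 = -464968/2061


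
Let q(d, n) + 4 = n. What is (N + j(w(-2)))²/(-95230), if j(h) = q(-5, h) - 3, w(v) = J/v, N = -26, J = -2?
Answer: -512/47615 ≈ -0.010753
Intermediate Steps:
q(d, n) = -4 + n
w(v) = -2/v
j(h) = -7 + h (j(h) = (-4 + h) - 3 = -7 + h)
(N + j(w(-2)))²/(-95230) = (-26 + (-7 - 2/(-2)))²/(-95230) = (-26 + (-7 - 2*(-½)))²*(-1/95230) = (-26 + (-7 + 1))²*(-1/95230) = (-26 - 6)²*(-1/95230) = (-32)²*(-1/95230) = 1024*(-1/95230) = -512/47615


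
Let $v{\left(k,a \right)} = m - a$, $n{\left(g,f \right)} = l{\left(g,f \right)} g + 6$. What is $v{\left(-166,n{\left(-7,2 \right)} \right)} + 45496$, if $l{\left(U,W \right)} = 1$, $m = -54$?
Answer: $45443$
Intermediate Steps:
$n{\left(g,f \right)} = 6 + g$ ($n{\left(g,f \right)} = 1 g + 6 = g + 6 = 6 + g$)
$v{\left(k,a \right)} = -54 - a$
$v{\left(-166,n{\left(-7,2 \right)} \right)} + 45496 = \left(-54 - \left(6 - 7\right)\right) + 45496 = \left(-54 - -1\right) + 45496 = \left(-54 + 1\right) + 45496 = -53 + 45496 = 45443$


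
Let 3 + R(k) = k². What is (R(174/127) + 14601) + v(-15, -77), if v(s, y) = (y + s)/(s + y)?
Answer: 235497547/16129 ≈ 14601.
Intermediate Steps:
v(s, y) = 1 (v(s, y) = (s + y)/(s + y) = 1)
R(k) = -3 + k²
(R(174/127) + 14601) + v(-15, -77) = ((-3 + (174/127)²) + 14601) + 1 = ((-3 + 30276/16129) + 14601) + 1 = (-18111/16129 + 14601) + 1 = 235481418/16129 + 1 = 235497547/16129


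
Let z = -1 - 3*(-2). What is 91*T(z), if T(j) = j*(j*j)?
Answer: 11375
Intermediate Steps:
z = 5 (z = -1 + 6 = 5)
T(j) = j**3 (T(j) = j*j**2 = j**3)
91*T(z) = 91*5**3 = 91*125 = 11375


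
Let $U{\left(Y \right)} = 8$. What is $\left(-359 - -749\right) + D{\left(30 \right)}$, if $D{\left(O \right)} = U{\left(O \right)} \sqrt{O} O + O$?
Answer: $420 + 240 \sqrt{30} \approx 1734.5$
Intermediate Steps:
$D{\left(O \right)} = O + 8 O^{\frac{3}{2}}$ ($D{\left(O \right)} = 8 \sqrt{O} O + O = 8 O^{\frac{3}{2}} + O = O + 8 O^{\frac{3}{2}}$)
$\left(-359 - -749\right) + D{\left(30 \right)} = \left(-359 - -749\right) + \left(30 + 8 \cdot 30^{\frac{3}{2}}\right) = \left(-359 + 749\right) + \left(30 + 8 \cdot 30 \sqrt{30}\right) = 390 + \left(30 + 240 \sqrt{30}\right) = 420 + 240 \sqrt{30}$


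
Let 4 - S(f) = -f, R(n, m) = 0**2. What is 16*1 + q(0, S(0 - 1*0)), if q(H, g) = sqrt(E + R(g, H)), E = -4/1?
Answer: 16 + 2*I ≈ 16.0 + 2.0*I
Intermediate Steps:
R(n, m) = 0
S(f) = 4 + f (S(f) = 4 - (-1)*f = 4 + f)
E = -4 (E = -4*1 = -4)
q(H, g) = 2*I (q(H, g) = sqrt(-4 + 0) = sqrt(-4) = 2*I)
16*1 + q(0, S(0 - 1*0)) = 16*1 + 2*I = 16 + 2*I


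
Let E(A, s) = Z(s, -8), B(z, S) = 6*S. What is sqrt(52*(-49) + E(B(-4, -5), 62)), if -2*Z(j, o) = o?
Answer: 4*I*sqrt(159) ≈ 50.438*I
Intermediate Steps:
Z(j, o) = -o/2
E(A, s) = 4 (E(A, s) = -1/2*(-8) = 4)
sqrt(52*(-49) + E(B(-4, -5), 62)) = sqrt(52*(-49) + 4) = sqrt(-2548 + 4) = sqrt(-2544) = 4*I*sqrt(159)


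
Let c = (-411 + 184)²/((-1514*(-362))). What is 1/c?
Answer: 548068/51529 ≈ 10.636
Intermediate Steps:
c = 51529/548068 (c = (-227)²/548068 = 51529*(1/548068) = 51529/548068 ≈ 0.094019)
1/c = 1/(51529/548068) = 548068/51529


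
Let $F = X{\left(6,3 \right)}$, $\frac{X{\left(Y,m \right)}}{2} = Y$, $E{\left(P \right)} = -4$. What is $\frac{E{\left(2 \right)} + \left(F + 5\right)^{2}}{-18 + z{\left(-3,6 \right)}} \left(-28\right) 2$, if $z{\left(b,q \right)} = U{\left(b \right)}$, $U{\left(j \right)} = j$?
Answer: $760$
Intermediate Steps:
$z{\left(b,q \right)} = b$
$X{\left(Y,m \right)} = 2 Y$
$F = 12$ ($F = 2 \cdot 6 = 12$)
$\frac{E{\left(2 \right)} + \left(F + 5\right)^{2}}{-18 + z{\left(-3,6 \right)}} \left(-28\right) 2 = \frac{-4 + \left(12 + 5\right)^{2}}{-18 - 3} \left(-28\right) 2 = \frac{-4 + 17^{2}}{-21} \left(-28\right) 2 = \left(-4 + 289\right) \left(- \frac{1}{21}\right) \left(-28\right) 2 = 285 \left(- \frac{1}{21}\right) \left(-28\right) 2 = \left(- \frac{95}{7}\right) \left(-28\right) 2 = 380 \cdot 2 = 760$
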